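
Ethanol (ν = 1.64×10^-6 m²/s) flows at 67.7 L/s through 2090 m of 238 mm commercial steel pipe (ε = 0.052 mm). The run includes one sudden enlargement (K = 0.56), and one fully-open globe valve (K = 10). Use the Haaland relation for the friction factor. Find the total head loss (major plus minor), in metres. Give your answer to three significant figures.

V = 4Q/(πD²) = 1.522 m/s; V²/2g = 0.1180 m
Re = 2.21×10^5, ε/D = 2.18×10^-4 → f = 0.01678 (Haaland)
Major: h_f = f(L/D)·V²/2g = 0.01678·8782·0.1180 = 17.40 m
Minor: ΣK = 10.6; h_m = ΣK·V²/2g = 1.246 m
Total H_L = 17.40 + 1.246 = 18.64 m

H_L ≈ 18.6 m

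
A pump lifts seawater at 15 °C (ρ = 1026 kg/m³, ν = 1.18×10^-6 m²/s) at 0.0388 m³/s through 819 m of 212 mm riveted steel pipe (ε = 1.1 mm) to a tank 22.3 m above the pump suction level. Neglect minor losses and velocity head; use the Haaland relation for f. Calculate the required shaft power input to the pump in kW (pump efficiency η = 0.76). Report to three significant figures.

V = 4Q/(πD²) = 1.099 m/s; Re = 1.97×10^5; ε/D = 0.00519; f = 0.03120
h_f = f(L/D)V²/2g = 7.422 m
Total head H = z + h_f = 22.3 + 7.422 = 29.72 m
P_hyd = ρgQH = 1026·9.81·0.0388·29.72 = 11.61 kW
P_shaft = P_hyd/η = 11.61/0.76 = 15.27 kW

P_shaft ≈ 15.3 kW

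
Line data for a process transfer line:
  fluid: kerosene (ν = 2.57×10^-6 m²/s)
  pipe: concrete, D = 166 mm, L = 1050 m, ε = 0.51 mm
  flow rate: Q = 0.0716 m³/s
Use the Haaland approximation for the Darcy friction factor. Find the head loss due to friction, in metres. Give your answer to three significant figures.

V = 4Q/(πD²) = 4·0.0716/(π·0.166²) = 3.308 m/s
Re = VD/ν = 3.308·0.166/2.57×10^-6 = 2.14×10^5 → turbulent
ε/D = 0.51/166 = 0.00307
Haaland: f = 0.02695
h_f = f(L/D)V²/(2g) = 0.02695·(1050/0.166)·3.308²/(2·9.81) = 95.09 m

h_f ≈ 95.1 m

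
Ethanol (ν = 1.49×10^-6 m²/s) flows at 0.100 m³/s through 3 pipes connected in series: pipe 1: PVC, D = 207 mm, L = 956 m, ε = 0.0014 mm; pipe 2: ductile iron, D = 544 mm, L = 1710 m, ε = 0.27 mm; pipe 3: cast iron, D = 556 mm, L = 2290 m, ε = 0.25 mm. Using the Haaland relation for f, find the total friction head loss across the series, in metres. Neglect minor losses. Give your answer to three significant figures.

H ≈ 29.5 m

Pipe 1: V = 2.971 m/s, Re = 4.13×10^5, ε/D = 6.76×10^-6, f = 0.01359, h_1 = f(L/D)V²/2g = 28.24 m
Pipe 2: V = 0.4302 m/s, Re = 1.57×10^5, ε/D = 4.96×10^-4, f = 0.01904, h_2 = f(L/D)V²/2g = 0.5648 m
Pipe 3: V = 0.4119 m/s, Re = 1.54×10^5, ε/D = 4.50×10^-4, f = 0.01886, h_3 = f(L/D)V²/2g = 0.6714 m
Series → Q common, losses add: H = Σh = 29.48 m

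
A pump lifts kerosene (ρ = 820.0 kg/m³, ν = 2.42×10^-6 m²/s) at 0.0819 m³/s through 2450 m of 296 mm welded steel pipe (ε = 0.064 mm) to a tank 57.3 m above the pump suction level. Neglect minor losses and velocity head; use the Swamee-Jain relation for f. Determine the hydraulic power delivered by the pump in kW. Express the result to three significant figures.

P_hyd ≈ 44.8 kW

V = 4Q/(πD²) = 1.190 m/s; Re = 1.46×10^5; ε/D = 2.16×10^-4; f = 0.01801
h_f = f(L/D)V²/2g = 10.76 m
Total head H = z + h_f = 57.3 + 10.76 = 68.06 m
P_hyd = ρgQH = 820.0·9.81·0.0819·68.06 = 44.84 kW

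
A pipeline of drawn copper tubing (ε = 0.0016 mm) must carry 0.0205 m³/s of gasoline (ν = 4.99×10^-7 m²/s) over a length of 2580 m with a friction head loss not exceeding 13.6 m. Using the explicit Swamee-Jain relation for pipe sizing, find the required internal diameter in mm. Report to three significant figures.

D ≈ 159 mm

Swamee-Jain (Type III): D = 0.66·[ε^1.25·(LQ²/(gh_f))^4.75 + ν·Q^9.4·(L/(gh_f))^5.2]^0.04
LQ²/(gh_f) = 0.008127; L/(gh_f) = 19.34
Term 1 = ε^1.25·(…)^4.75 = 6.72×10^-18; Term 2 = ν·Q^9.4·(…)^5.2 = 3.30×10^-16
D = 0.66·(6.72×10^-18 + 3.30×10^-16)^0.04 = 0.1587 m = 159 mm
Check: V = 1.04 m/s, Re = 3.30×10^5, f = 0.01425, h_f = 12.7 m ≈ 13.6 m ✓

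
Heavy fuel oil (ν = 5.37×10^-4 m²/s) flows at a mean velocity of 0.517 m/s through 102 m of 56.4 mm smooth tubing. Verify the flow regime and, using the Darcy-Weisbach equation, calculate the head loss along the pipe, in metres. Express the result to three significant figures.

h_f ≈ 29.0 m

Re = VD/ν = 0.517·0.05640/5.37×10^-4 = 54.3 → laminar (Re < 2300)
f = 64/Re = 1.179
h_f = f(L/D)V²/(2g) = 1.179·(102/0.05640)·0.517²/(2·9.81) = 29.04 m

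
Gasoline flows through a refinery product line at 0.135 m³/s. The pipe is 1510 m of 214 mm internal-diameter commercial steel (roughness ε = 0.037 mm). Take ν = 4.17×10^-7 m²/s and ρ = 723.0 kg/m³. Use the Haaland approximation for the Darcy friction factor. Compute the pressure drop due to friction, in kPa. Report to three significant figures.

V = 4Q/(πD²) = 4·0.135/(π·0.214²) = 3.753 m/s
Re = VD/ν = 3.753·0.214/4.17×10^-7 = 1.93×10^6 → turbulent
ε/D = 0.037/214 = 1.73×10^-4
Haaland: f = 0.01387
h_f = f(L/D)V²/(2g) = 0.01387·(1510/0.214)·3.753²/(2·9.81) = 70.28 m
Δp = ρg·h_f = 723.0·9.81·70.28 = 498.5 kPa

Δp ≈ 498 kPa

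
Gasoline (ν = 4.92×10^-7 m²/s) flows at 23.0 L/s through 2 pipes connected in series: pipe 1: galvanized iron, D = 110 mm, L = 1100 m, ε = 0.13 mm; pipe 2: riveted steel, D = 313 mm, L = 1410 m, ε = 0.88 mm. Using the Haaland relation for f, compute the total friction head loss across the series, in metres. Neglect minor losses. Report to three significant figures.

H ≈ 63.0 m

Pipe 1: V = 2.420 m/s, Re = 5.41×10^5, ε/D = 0.00118, f = 0.02093, h_1 = f(L/D)V²/2g = 62.49 m
Pipe 2: V = 0.2989 m/s, Re = 1.90×10^5, ε/D = 0.00281, f = 0.02640, h_2 = f(L/D)V²/2g = 0.5417 m
Series → Q common, losses add: H = Σh = 63.03 m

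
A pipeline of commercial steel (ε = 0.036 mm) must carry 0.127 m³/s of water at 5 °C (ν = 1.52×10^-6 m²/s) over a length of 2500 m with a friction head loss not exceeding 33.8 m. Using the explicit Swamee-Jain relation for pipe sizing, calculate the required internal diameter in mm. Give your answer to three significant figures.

Swamee-Jain (Type III): D = 0.66·[ε^1.25·(LQ²/(gh_f))^4.75 + ν·Q^9.4·(L/(gh_f))^5.2]^0.04
LQ²/(gh_f) = 0.1216; L/(gh_f) = 7.540
Term 1 = ε^1.25·(…)^4.75 = 1.26×10^-10; Term 2 = ν·Q^9.4·(…)^5.2 = 2.09×10^-10
D = 0.66·(1.26×10^-10 + 2.09×10^-10)^0.04 = 0.2758 m = 276 mm
Check: V = 2.13 m/s, Re = 3.86×10^5, f = 0.01524, h_f = 31.9 m ≈ 33.8 m ✓

D ≈ 276 mm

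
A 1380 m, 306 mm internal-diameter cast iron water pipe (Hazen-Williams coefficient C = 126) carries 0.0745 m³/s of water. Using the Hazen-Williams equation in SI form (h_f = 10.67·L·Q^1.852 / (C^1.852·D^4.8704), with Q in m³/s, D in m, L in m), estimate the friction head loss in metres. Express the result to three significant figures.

h_f = 10.67·1380·0.0745^1.852 / (126^1.852·0.306^4.8704) = 4.945 m

h_f ≈ 4.94 m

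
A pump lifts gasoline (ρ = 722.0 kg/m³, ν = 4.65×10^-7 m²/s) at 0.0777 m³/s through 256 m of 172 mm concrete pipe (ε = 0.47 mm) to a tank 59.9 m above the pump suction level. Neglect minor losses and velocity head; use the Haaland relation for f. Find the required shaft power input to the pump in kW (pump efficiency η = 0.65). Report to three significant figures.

P_shaft ≈ 69.1 kW

V = 4Q/(πD²) = 3.344 m/s; Re = 1.24×10^6; ε/D = 0.00273; f = 0.02565
h_f = f(L/D)V²/2g = 21.76 m
Total head H = z + h_f = 59.9 + 21.76 = 81.66 m
P_hyd = ρgQH = 722.0·9.81·0.0777·81.66 = 44.94 kW
P_shaft = P_hyd/η = 44.94/0.65 = 69.14 kW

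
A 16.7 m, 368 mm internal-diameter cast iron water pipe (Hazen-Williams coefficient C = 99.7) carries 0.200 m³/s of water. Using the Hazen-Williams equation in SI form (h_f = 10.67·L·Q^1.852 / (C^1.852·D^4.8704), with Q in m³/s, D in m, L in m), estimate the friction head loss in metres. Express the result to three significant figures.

h_f = 10.67·16.7·0.200^1.852 / (99.7^1.852·0.368^4.8704) = 0.2340 m

h_f ≈ 0.234 m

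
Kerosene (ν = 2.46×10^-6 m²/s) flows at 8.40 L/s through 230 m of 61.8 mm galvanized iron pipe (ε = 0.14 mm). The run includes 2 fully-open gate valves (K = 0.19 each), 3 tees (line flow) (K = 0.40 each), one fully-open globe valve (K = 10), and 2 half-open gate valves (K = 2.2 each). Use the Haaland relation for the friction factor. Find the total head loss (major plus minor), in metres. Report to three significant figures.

V = 4Q/(πD²) = 2.800 m/s; V²/2g = 0.3997 m
Re = 7.04×10^4, ε/D = 0.00227 → f = 0.02620 (Haaland)
Major: h_f = f(L/D)·V²/2g = 0.02620·3722·0.3997 = 38.97 m
Minor: ΣK = 16.0; h_m = ΣK·V²/2g = 6.387 m
Total H_L = 38.97 + 6.387 = 45.35 m

H_L ≈ 45.4 m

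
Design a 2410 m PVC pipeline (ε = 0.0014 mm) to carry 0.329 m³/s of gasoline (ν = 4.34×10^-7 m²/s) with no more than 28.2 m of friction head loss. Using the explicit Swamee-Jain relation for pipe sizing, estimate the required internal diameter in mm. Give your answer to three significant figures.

D ≈ 380 mm

Swamee-Jain (Type III): D = 0.66·[ε^1.25·(LQ²/(gh_f))^4.75 + ν·Q^9.4·(L/(gh_f))^5.2]^0.04
LQ²/(gh_f) = 0.9430; L/(gh_f) = 8.712
Term 1 = ε^1.25·(…)^4.75 = 3.64×10^-8; Term 2 = ν·Q^9.4·(…)^5.2 = 9.72×10^-7
D = 0.66·(3.64×10^-8 + 9.72×10^-7)^0.04 = 0.3799 m = 380 mm
Check: V = 2.90 m/s, Re = 2.54×10^6, f = 0.01015, h_f = 27.6 m ≈ 28.2 m ✓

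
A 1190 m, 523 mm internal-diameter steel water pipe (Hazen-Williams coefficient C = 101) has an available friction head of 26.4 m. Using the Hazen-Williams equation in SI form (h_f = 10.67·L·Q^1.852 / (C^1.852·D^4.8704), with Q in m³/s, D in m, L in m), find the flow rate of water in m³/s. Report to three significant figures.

Rearranging: Q = [h_f·C^1.852·D^4.8704 / (10.67·L)]^(1/1.852)
Q = [26.4·101^1.852·0.523^4.8704 / (10.67·1190)]^0.540 = 0.6544 m³/s

Q ≈ 0.654 m³/s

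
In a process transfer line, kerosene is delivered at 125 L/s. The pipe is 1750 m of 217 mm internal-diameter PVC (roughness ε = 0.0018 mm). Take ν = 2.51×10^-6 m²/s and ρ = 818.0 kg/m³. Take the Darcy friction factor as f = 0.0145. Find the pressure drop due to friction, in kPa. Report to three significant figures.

Δp ≈ 546 kPa

V = 4Q/(πD²) = 4·0.125/(π·0.217²) = 3.380 m/s
h_f = f(L/D)V²/(2g) = 0.01450·(1750/0.217)·3.380²/(2·9.81) = 68.08 m
Δp = ρg·h_f = 818.0·9.81·68.08 = 546.4 kPa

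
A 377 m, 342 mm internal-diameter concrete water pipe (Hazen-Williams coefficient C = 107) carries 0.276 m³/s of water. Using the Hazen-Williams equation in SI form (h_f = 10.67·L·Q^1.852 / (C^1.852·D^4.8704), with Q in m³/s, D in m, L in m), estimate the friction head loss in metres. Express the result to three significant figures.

h_f ≈ 12.0 m

h_f = 10.67·377·0.276^1.852 / (107^1.852·0.342^4.8704) = 12.03 m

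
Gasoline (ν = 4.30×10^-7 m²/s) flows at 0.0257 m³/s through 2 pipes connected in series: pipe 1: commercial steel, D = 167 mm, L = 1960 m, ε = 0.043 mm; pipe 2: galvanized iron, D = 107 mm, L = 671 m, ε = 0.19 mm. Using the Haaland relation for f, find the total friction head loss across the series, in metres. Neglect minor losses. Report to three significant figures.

Pipe 1: V = 1.173 m/s, Re = 4.56×10^5, ε/D = 2.57×10^-4, f = 0.01591, h_1 = f(L/D)V²/2g = 13.10 m
Pipe 2: V = 2.858 m/s, Re = 7.11×10^5, ε/D = 0.00178, f = 0.02299, h_2 = f(L/D)V²/2g = 60.02 m
Series → Q common, losses add: H = Σh = 73.13 m

H ≈ 73.1 m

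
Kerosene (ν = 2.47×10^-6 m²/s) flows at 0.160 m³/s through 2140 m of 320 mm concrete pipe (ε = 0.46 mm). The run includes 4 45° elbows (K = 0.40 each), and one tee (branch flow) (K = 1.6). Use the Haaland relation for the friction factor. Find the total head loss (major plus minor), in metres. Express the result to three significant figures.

V = 4Q/(πD²) = 1.989 m/s; V²/2g = 0.2017 m
Re = 2.58×10^5, ε/D = 0.00144 → f = 0.02230 (Haaland)
Major: h_f = f(L/D)·V²/2g = 0.02230·6688·0.2017 = 30.09 m
Minor: ΣK = 3.20; h_m = ΣK·V²/2g = 0.6455 m
Total H_L = 30.09 + 0.6455 = 30.73 m

H_L ≈ 30.7 m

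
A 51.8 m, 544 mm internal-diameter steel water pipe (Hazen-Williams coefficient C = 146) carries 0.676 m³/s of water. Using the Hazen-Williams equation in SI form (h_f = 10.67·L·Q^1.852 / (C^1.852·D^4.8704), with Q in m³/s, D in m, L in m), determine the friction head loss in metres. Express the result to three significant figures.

h_f = 10.67·51.8·0.676^1.852 / (146^1.852·0.544^4.8704) = 0.5092 m

h_f ≈ 0.509 m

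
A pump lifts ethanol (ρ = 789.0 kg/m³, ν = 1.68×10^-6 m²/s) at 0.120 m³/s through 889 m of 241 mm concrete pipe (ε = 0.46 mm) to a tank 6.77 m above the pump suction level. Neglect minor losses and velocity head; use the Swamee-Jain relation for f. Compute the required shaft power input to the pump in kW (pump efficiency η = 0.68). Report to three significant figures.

P_shaft ≈ 51.5 kW

V = 4Q/(πD²) = 2.631 m/s; Re = 3.77×10^5; ε/D = 0.00191; f = 0.02376
h_f = f(L/D)V²/2g = 30.92 m
Total head H = z + h_f = 6.77 + 30.92 = 37.69 m
P_hyd = ρgQH = 789.0·9.81·0.120·37.69 = 35.00 kW
P_shaft = P_hyd/η = 35.00/0.68 = 51.48 kW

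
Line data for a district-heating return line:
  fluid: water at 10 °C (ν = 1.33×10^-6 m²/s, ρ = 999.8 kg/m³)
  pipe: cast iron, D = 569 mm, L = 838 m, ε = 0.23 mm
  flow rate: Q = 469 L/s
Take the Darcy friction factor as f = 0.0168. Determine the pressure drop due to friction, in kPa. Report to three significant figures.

Δp ≈ 42.1 kPa

V = 4Q/(πD²) = 4·0.469/(π·0.569²) = 1.844 m/s
h_f = f(L/D)V²/(2g) = 0.01680·(838/0.569)·1.844²/(2·9.81) = 4.290 m
Δp = ρg·h_f = 999.8·9.81·4.290 = 42.08 kPa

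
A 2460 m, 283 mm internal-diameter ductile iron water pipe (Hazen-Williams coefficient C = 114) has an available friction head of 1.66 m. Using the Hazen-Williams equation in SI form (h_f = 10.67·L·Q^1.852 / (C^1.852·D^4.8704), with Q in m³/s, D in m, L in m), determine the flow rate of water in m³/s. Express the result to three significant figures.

Q ≈ 0.0223 m³/s

Rearranging: Q = [h_f·C^1.852·D^4.8704 / (10.67·L)]^(1/1.852)
Q = [1.66·114^1.852·0.283^4.8704 / (10.67·2460)]^0.540 = 0.02228 m³/s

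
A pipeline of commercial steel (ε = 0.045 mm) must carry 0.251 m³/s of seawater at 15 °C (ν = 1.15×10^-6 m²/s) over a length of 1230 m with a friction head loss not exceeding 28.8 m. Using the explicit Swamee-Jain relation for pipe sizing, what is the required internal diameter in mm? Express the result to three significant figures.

Swamee-Jain (Type III): D = 0.66·[ε^1.25·(LQ²/(gh_f))^4.75 + ν·Q^9.4·(L/(gh_f))^5.2]^0.04
LQ²/(gh_f) = 0.2743; L/(gh_f) = 4.354
Term 1 = ε^1.25·(…)^4.75 = 7.91×10^-9; Term 2 = ν·Q^9.4·(…)^5.2 = 5.49×10^-9
D = 0.66·(7.91×10^-9 + 5.49×10^-9)^0.04 = 0.3196 m = 320 mm
Check: V = 3.13 m/s, Re = 8.69×10^5, f = 0.01421, h_f = 27.3 m ≈ 28.8 m ✓

D ≈ 320 mm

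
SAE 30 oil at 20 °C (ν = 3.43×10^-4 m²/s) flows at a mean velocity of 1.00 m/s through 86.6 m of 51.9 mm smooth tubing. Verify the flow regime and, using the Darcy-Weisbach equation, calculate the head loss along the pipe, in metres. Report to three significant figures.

Re = VD/ν = 1.00·0.05190/3.43×10^-4 = 151 → laminar (Re < 2300)
f = 64/Re = 0.4230
h_f = f(L/D)V²/(2g) = 0.4230·(86.6/0.05190)·1.00²/(2·9.81) = 35.97 m

h_f ≈ 36.0 m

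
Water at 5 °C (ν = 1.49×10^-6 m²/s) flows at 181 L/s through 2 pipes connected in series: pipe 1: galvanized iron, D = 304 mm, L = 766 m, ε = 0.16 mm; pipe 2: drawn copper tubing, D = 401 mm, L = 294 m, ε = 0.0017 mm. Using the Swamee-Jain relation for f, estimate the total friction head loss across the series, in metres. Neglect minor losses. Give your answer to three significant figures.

H ≈ 15.4 m

Pipe 1: V = 2.494 m/s, Re = 5.09×10^5, ε/D = 5.26×10^-4, f = 0.01792, h_1 = f(L/D)V²/2g = 14.31 m
Pipe 2: V = 1.433 m/s, Re = 3.86×10^5, ε/D = 4.24×10^-6, f = 0.01378, h_2 = f(L/D)V²/2g = 1.058 m
Series → Q common, losses add: H = Σh = 15.37 m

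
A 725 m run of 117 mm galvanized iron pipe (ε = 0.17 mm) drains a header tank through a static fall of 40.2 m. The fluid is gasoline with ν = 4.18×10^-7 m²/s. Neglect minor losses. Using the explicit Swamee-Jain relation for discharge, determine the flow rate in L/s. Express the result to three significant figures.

Swamee-Jain (Type II): Q = -0.965·√(gD⁵h_f/L)·ln[ε/(3.7D) + √(3.17ν²L/(gD³h_f))]
√(gD⁵h_f/L) = √(9.81·0.117⁵·40.2/725) = 0.003453
ε/(3.7D) = 3.93×10^-4; √(3.17ν²L/(gD³h_f)) = 2.52×10^-5
Q = -0.965·0.003453·ln(4.179×10^-4) = 0.02593 m³/s
Check: V = 2.41 m/s, Re = 6.75×10^5, f = 0.02200, h_f = 40.4 m ≈ 40.2 m ✓

Q ≈ 25.9 L/s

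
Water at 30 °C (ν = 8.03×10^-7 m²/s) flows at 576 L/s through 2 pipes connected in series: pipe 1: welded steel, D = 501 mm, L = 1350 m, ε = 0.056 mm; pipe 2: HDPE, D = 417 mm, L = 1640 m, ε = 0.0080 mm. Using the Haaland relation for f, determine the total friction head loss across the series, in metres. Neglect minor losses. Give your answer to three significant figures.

Pipe 1: V = 2.922 m/s, Re = 1.82×10^6, ε/D = 1.12×10^-4, f = 0.01300, h_1 = f(L/D)V²/2g = 15.24 m
Pipe 2: V = 4.218 m/s, Re = 2.19×10^6, ε/D = 1.92×10^-5, f = 0.01080, h_2 = f(L/D)V²/2g = 38.51 m
Series → Q common, losses add: H = Σh = 53.75 m

H ≈ 53.7 m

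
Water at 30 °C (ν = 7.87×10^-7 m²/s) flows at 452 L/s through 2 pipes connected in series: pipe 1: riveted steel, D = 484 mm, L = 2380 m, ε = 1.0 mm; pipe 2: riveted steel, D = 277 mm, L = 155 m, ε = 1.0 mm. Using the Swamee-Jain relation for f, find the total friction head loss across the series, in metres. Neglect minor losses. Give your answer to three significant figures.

Pipe 1: V = 2.457 m/s, Re = 1.51×10^6, ε/D = 0.00207, f = 0.02380, h_1 = f(L/D)V²/2g = 36.00 m
Pipe 2: V = 7.500 m/s, Re = 2.64×10^6, ε/D = 0.00361, f = 0.02766, h_2 = f(L/D)V²/2g = 44.38 m
Series → Q common, losses add: H = Σh = 80.38 m

H ≈ 80.4 m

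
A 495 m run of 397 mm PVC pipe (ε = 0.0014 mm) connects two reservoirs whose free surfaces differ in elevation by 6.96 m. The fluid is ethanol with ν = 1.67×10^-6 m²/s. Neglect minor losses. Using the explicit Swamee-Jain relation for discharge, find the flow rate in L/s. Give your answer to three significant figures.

Q ≈ 367 L/s

Swamee-Jain (Type II): Q = -0.965·√(gD⁵h_f/L)·ln[ε/(3.7D) + √(3.17ν²L/(gD³h_f))]
√(gD⁵h_f/L) = √(9.81·0.397⁵·6.96/495) = 0.03688
ε/(3.7D) = 9.53×10^-7; √(3.17ν²L/(gD³h_f)) = 3.20×10^-5
Q = -0.965·0.03688·ln(3.296×10^-5) = 0.3673 m³/s
Check: V = 2.97 m/s, Re = 7.05×10^5, f = 0.01239, h_f = 6.93 m ≈ 6.96 m ✓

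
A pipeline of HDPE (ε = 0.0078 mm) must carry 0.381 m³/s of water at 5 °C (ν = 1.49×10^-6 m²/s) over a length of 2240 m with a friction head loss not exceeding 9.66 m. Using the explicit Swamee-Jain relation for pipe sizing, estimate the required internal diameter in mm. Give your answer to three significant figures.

D ≈ 520 mm

Swamee-Jain (Type III): D = 0.66·[ε^1.25·(LQ²/(gh_f))^4.75 + ν·Q^9.4·(L/(gh_f))^5.2]^0.04
LQ²/(gh_f) = 3.431; L/(gh_f) = 23.64
Term 1 = ε^1.25·(…)^4.75 = 1.44×10^-4; Term 2 = ν·Q^9.4·(…)^5.2 = 0.00238
D = 0.66·(1.44×10^-4 + 0.00238)^0.04 = 0.5196 m = 520 mm
Check: V = 1.80 m/s, Re = 6.27×10^5, f = 0.01285, h_f = 9.12 m ≈ 9.66 m ✓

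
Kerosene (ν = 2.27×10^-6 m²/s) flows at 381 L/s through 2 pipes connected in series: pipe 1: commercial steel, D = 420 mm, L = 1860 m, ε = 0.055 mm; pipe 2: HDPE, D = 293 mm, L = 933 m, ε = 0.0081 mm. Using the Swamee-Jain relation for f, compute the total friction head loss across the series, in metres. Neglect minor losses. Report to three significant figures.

Pipe 1: V = 2.750 m/s, Re = 5.09×10^5, ε/D = 1.31×10^-4, f = 0.01479, h_1 = f(L/D)V²/2g = 25.25 m
Pipe 2: V = 5.651 m/s, Re = 7.29×10^5, ε/D = 2.76×10^-5, f = 0.01278, h_2 = f(L/D)V²/2g = 66.25 m
Series → Q common, losses add: H = Σh = 91.50 m

H ≈ 91.5 m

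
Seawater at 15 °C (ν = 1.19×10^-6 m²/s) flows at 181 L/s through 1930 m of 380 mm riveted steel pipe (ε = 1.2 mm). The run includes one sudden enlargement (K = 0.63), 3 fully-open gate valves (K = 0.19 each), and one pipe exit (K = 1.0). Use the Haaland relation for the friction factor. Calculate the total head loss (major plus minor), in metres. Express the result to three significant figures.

H_L ≈ 18.0 m

V = 4Q/(πD²) = 1.596 m/s; V²/2g = 0.1298 m
Re = 5.10×10^5, ε/D = 0.00316 → f = 0.02683 (Haaland)
Major: h_f = f(L/D)·V²/2g = 0.02683·5079·0.1298 = 17.69 m
Minor: ΣK = 2.20; h_m = ΣK·V²/2g = 0.2856 m
Total H_L = 17.69 + 0.2856 = 17.98 m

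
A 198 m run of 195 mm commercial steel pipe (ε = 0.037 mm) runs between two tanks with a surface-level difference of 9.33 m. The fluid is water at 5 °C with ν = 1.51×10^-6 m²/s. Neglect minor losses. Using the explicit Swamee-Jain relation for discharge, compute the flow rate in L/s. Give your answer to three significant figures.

Swamee-Jain (Type II): Q = -0.965·√(gD⁵h_f/L)·ln[ε/(3.7D) + √(3.17ν²L/(gD³h_f))]
√(gD⁵h_f/L) = √(9.81·0.195⁵·9.33/198) = 0.01142
ε/(3.7D) = 5.13×10^-5; √(3.17ν²L/(gD³h_f)) = 4.59×10^-5
Q = -0.965·0.01142·ln(9.720×10^-5) = 0.1018 m³/s
Check: V = 3.41 m/s, Re = 4.40×10^5, f = 0.01559, h_f = 9.37 m ≈ 9.33 m ✓

Q ≈ 102 L/s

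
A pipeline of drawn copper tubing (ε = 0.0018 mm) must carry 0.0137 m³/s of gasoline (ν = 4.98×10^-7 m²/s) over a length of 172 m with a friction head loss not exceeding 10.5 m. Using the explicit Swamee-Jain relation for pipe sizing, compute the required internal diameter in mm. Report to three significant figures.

Swamee-Jain (Type III): D = 0.66·[ε^1.25·(LQ²/(gh_f))^4.75 + ν·Q^9.4·(L/(gh_f))^5.2]^0.04
LQ²/(gh_f) = 3.134×10^-4; L/(gh_f) = 1.670
Term 1 = ε^1.25·(…)^4.75 = 1.50×10^-24; Term 2 = ν·Q^9.4·(…)^5.2 = 2.19×10^-23
D = 0.66·(1.50×10^-24 + 2.19×10^-23)^0.04 = 0.08209 m = 82.1 mm
Check: V = 2.59 m/s, Re = 4.27×10^5, f = 0.01378, h_f = 9.86 m ≈ 10.5 m ✓

D ≈ 82.1 mm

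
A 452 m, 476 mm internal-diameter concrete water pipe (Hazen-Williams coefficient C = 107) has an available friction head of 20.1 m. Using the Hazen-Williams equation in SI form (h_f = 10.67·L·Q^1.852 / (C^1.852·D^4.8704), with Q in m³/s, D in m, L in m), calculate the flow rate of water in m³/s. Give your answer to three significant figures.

Q ≈ 0.788 m³/s

Rearranging: Q = [h_f·C^1.852·D^4.8704 / (10.67·L)]^(1/1.852)
Q = [20.1·107^1.852·0.476^4.8704 / (10.67·452)]^0.540 = 0.7878 m³/s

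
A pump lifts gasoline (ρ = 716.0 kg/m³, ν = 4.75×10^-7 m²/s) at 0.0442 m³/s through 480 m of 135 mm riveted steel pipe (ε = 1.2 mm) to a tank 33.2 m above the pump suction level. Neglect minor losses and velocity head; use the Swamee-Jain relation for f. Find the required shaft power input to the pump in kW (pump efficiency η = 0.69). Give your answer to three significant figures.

P_shaft ≈ 43.4 kW

V = 4Q/(πD²) = 3.088 m/s; Re = 8.78×10^5; ε/D = 0.00889; f = 0.03657
h_f = f(L/D)V²/2g = 63.19 m
Total head H = z + h_f = 33.2 + 63.19 = 96.39 m
P_hyd = ρgQH = 716.0·9.81·0.0442·96.39 = 29.92 kW
P_shaft = P_hyd/η = 29.92/0.69 = 43.37 kW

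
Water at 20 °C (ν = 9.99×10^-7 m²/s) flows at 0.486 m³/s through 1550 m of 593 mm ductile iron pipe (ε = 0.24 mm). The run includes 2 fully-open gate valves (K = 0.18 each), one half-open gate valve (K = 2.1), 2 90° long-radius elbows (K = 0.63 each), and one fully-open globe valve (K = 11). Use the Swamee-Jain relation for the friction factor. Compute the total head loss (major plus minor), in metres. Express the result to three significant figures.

H_L ≈ 9.17 m

V = 4Q/(πD²) = 1.760 m/s; V²/2g = 0.1578 m
Re = 1.04×10^6, ε/D = 4.05×10^-4 → f = 0.01659 (Swamee-Jain)
Major: h_f = f(L/D)·V²/2g = 0.01659·2614·0.1578 = 6.845 m
Minor: ΣK = 14.7; h_m = ΣK·V²/2g = 2.323 m
Total H_L = 6.845 + 2.323 = 9.168 m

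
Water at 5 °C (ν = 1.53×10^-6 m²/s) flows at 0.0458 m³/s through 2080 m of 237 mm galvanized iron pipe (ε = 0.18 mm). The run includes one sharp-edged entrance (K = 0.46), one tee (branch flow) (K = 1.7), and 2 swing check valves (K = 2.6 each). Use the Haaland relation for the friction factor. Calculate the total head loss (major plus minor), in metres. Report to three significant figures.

H_L ≈ 10.1 m

V = 4Q/(πD²) = 1.038 m/s; V²/2g = 0.05494 m
Re = 1.61×10^5, ε/D = 7.59×10^-4 → f = 0.02021 (Haaland)
Major: h_f = f(L/D)·V²/2g = 0.02021·8776·0.05494 = 9.743 m
Minor: ΣK = 7.36; h_m = ΣK·V²/2g = 0.4043 m
Total H_L = 9.743 + 0.4043 = 10.15 m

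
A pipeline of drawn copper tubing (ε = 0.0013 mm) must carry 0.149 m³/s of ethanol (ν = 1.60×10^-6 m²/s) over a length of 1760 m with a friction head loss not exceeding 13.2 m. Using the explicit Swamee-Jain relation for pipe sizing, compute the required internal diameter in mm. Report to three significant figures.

Swamee-Jain (Type III): D = 0.66·[ε^1.25·(LQ²/(gh_f))^4.75 + ν·Q^9.4·(L/(gh_f))^5.2]^0.04
LQ²/(gh_f) = 0.3017; L/(gh_f) = 13.59
Term 1 = ε^1.25·(…)^4.75 = 1.48×10^-10; Term 2 = ν·Q^9.4·(…)^5.2 = 2.11×10^-8
D = 0.66·(1.48×10^-10 + 2.11×10^-8)^0.04 = 0.3256 m = 326 mm
Check: V = 1.79 m/s, Re = 3.64×10^5, f = 0.01392, h_f = 12.3 m ≈ 13.2 m ✓

D ≈ 326 mm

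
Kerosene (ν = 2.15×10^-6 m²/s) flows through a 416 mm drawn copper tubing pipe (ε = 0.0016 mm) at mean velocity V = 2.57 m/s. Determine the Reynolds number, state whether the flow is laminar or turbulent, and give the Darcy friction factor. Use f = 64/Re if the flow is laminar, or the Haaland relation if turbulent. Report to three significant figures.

Re = VD/ν = 2.570·0.416/2.15×10^-6 = 4.97×10^5
Re > 4000 → turbulent; ε/D = 3.85×10^-6
Haaland: f = 0.01312

Re ≈ 4.97×10^5; turbulent; f ≈ 0.0131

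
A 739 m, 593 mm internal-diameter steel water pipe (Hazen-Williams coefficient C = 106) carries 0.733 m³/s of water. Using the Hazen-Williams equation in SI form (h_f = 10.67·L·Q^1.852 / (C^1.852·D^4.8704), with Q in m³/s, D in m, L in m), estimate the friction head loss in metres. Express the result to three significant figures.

h_f = 10.67·739·0.733^1.852 / (106^1.852·0.593^4.8704) = 10.03 m

h_f ≈ 10.0 m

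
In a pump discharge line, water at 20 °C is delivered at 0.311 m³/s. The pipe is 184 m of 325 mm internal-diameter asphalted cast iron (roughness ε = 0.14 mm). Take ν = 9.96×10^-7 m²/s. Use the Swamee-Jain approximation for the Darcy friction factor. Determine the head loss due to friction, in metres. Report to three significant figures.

V = 4Q/(πD²) = 4·0.311/(π·0.325²) = 3.749 m/s
Re = VD/ν = 3.749·0.325/9.96×10^-7 = 1.22×10^6 → turbulent
ε/D = 0.14/325 = 4.31×10^-4
Swamee-Jain: f = 0.01671
h_f = f(L/D)V²/(2g) = 0.01671·(184/0.325)·3.749²/(2·9.81) = 6.776 m

h_f ≈ 6.78 m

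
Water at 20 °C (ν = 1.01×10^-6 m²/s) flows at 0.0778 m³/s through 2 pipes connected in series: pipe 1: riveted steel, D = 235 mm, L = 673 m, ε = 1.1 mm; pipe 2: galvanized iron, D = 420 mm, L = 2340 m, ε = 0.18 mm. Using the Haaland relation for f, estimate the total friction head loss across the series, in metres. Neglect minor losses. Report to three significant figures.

H ≈ 15.7 m

Pipe 1: V = 1.794 m/s, Re = 4.17×10^5, ε/D = 0.00468, f = 0.03005, h_1 = f(L/D)V²/2g = 14.11 m
Pipe 2: V = 0.5616 m/s, Re = 2.34×10^5, ε/D = 4.29×10^-4, f = 0.01800, h_2 = f(L/D)V²/2g = 1.612 m
Series → Q common, losses add: H = Σh = 15.72 m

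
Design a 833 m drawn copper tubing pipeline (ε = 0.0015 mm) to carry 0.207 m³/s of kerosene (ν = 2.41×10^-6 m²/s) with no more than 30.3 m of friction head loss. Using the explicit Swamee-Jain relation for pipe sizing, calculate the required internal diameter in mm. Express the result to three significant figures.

D ≈ 270 mm

Swamee-Jain (Type III): D = 0.66·[ε^1.25·(LQ²/(gh_f))^4.75 + ν·Q^9.4·(L/(gh_f))^5.2]^0.04
LQ²/(gh_f) = 0.1201; L/(gh_f) = 2.802
Term 1 = ε^1.25·(…)^4.75 = 2.23×10^-12; Term 2 = ν·Q^9.4·(…)^5.2 = 1.90×10^-10
D = 0.66·(2.23×10^-12 + 1.90×10^-10)^0.04 = 0.2697 m = 270 mm
Check: V = 3.62 m/s, Re = 4.05×10^5, f = 0.01367, h_f = 28.3 m ≈ 30.3 m ✓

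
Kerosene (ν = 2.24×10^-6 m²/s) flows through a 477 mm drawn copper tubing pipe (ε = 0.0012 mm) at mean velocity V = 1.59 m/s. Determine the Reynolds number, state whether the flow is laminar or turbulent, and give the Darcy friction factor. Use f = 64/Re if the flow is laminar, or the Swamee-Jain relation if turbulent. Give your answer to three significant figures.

Re ≈ 3.39×10^5; turbulent; f ≈ 0.0141

Re = VD/ν = 1.590·0.477/2.24×10^-6 = 3.39×10^5
Re > 4000 → turbulent; ε/D = 2.52×10^-6
Swamee-Jain: f = 0.01409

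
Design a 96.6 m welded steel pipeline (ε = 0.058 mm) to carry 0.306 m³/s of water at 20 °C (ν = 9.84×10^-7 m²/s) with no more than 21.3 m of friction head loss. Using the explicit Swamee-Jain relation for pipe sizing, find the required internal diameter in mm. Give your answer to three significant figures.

D ≈ 224 mm

Swamee-Jain (Type III): D = 0.66·[ε^1.25·(LQ²/(gh_f))^4.75 + ν·Q^9.4·(L/(gh_f))^5.2]^0.04
LQ²/(gh_f) = 0.04329; L/(gh_f) = 0.4623
Term 1 = ε^1.25·(…)^4.75 = 1.69×10^-12; Term 2 = ν·Q^9.4·(…)^5.2 = 2.61×10^-13
D = 0.66·(1.69×10^-12 + 2.61×10^-13)^0.04 = 0.2245 m = 224 mm
Check: V = 7.73 m/s, Re = 1.76×10^6, f = 0.01503, h_f = 19.7 m ≈ 21.3 m ✓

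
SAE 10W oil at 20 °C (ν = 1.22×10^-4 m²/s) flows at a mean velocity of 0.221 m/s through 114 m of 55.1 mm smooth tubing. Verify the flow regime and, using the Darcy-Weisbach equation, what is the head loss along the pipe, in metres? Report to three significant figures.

h_f ≈ 3.30 m

Re = VD/ν = 0.221·0.05510/1.22×10^-4 = 99.8 → laminar (Re < 2300)
f = 64/Re = 0.6412
h_f = f(L/D)V²/(2g) = 0.6412·(114/0.05510)·0.221²/(2·9.81) = 3.302 m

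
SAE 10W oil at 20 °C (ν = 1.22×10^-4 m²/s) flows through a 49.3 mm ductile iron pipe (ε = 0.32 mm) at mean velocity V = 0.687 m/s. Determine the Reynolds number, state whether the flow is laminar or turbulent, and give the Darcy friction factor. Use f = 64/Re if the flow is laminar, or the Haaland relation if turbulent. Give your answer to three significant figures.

Re = VD/ν = 0.6870·0.0493/1.22×10^-4 = 278
Re < 2300 → laminar → f = 64/Re = 0.2305

Re ≈ 278; laminar; f = 64/Re ≈ 0.231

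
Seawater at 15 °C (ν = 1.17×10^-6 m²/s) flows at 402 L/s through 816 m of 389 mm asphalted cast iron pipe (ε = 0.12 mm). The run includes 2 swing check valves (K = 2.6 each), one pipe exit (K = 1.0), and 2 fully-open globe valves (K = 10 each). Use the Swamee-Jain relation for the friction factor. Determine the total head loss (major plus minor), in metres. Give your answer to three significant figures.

H_L ≈ 34.6 m

V = 4Q/(πD²) = 3.382 m/s; V²/2g = 0.5831 m
Re = 1.12×10^6, ε/D = 3.08×10^-4 → f = 0.01576 (Swamee-Jain)
Major: h_f = f(L/D)·V²/2g = 0.01576·2098·0.5831 = 19.27 m
Minor: ΣK = 26.2; h_m = ΣK·V²/2g = 15.28 m
Total H_L = 19.27 + 15.28 = 34.55 m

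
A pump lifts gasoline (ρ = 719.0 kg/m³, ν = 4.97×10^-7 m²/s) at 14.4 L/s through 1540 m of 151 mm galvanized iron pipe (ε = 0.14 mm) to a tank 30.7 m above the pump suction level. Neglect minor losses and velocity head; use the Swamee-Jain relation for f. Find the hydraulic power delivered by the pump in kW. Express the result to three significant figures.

V = 4Q/(πD²) = 0.8041 m/s; Re = 2.44×10^5; ε/D = 9.27×10^-4; f = 0.02065
h_f = f(L/D)V²/2g = 6.942 m
Total head H = z + h_f = 30.7 + 6.942 = 37.64 m
P_hyd = ρgQH = 719.0·9.81·0.0144·37.64 = 3.823 kW

P_hyd ≈ 3.82 kW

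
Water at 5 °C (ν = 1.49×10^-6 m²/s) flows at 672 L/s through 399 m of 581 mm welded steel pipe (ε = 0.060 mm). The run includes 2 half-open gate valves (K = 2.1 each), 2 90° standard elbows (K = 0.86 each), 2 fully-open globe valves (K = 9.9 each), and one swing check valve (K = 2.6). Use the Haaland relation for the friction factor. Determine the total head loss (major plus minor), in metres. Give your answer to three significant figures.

V = 4Q/(πD²) = 2.535 m/s; V²/2g = 0.3275 m
Re = 9.88×10^5, ε/D = 1.03×10^-4 → f = 0.01339 (Haaland)
Major: h_f = f(L/D)·V²/2g = 0.01339·686.7·0.3275 = 3.010 m
Minor: ΣK = 28.3; h_m = ΣK·V²/2g = 9.274 m
Total H_L = 3.010 + 9.274 = 12.28 m

H_L ≈ 12.3 m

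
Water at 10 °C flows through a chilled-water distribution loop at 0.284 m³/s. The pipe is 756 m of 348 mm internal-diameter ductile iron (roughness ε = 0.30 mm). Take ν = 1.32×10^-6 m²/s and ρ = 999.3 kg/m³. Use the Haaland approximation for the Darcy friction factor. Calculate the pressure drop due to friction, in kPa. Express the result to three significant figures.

Δp ≈ 187 kPa

V = 4Q/(πD²) = 4·0.284/(π·0.348²) = 2.986 m/s
Re = VD/ν = 2.986·0.348/1.32×10^-6 = 7.87×10^5 → turbulent
ε/D = 0.30/348 = 8.62×10^-4
Haaland: f = 0.01936
h_f = f(L/D)V²/(2g) = 0.01936·(756/0.348)·2.986²/(2·9.81) = 19.11 m
Δp = ρg·h_f = 999.3·9.81·19.11 = 187.3 kPa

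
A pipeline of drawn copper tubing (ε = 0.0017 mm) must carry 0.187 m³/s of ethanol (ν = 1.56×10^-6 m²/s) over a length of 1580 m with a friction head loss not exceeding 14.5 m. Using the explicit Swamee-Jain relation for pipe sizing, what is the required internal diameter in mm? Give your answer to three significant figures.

Swamee-Jain (Type III): D = 0.66·[ε^1.25·(LQ²/(gh_f))^4.75 + ν·Q^9.4·(L/(gh_f))^5.2]^0.04
LQ²/(gh_f) = 0.3884; L/(gh_f) = 11.11
Term 1 = ε^1.25·(…)^4.75 = 6.87×10^-10; Term 2 = ν·Q^9.4·(…)^5.2 = 6.10×10^-8
D = 0.66·(6.87×10^-10 + 6.10×10^-8)^0.04 = 0.3398 m = 340 mm
Check: V = 2.06 m/s, Re = 4.49×10^5, f = 0.01342, h_f = 13.5 m ≈ 14.5 m ✓

D ≈ 340 mm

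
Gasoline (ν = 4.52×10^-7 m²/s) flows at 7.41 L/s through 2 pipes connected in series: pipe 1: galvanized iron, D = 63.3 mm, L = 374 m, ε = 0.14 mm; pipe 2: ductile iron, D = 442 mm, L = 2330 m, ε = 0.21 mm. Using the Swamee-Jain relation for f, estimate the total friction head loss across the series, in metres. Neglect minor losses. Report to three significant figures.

H ≈ 41.3 m

Pipe 1: V = 2.355 m/s, Re = 3.30×10^5, ε/D = 0.00221, f = 0.02471, h_1 = f(L/D)V²/2g = 41.26 m
Pipe 2: V = 0.04829 m/s, Re = 4.72×10^4, ε/D = 4.75×10^-4, f = 0.02276, h_2 = f(L/D)V²/2g = 0.01426 m
Series → Q common, losses add: H = Σh = 41.27 m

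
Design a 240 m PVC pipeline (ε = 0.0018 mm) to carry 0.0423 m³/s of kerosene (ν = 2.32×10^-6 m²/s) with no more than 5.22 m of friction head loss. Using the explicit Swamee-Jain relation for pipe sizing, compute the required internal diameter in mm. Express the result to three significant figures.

Swamee-Jain (Type III): D = 0.66·[ε^1.25·(LQ²/(gh_f))^4.75 + ν·Q^9.4·(L/(gh_f))^5.2]^0.04
LQ²/(gh_f) = 0.008386; L/(gh_f) = 4.687
Term 1 = ε^1.25·(…)^4.75 = 9.04×10^-18; Term 2 = ν·Q^9.4·(…)^5.2 = 8.74×10^-16
D = 0.66·(9.04×10^-18 + 8.74×10^-16)^0.04 = 0.1650 m = 165 mm
Check: V = 1.98 m/s, Re = 1.41×10^5, f = 0.01673, h_f = 4.86 m ≈ 5.22 m ✓

D ≈ 165 mm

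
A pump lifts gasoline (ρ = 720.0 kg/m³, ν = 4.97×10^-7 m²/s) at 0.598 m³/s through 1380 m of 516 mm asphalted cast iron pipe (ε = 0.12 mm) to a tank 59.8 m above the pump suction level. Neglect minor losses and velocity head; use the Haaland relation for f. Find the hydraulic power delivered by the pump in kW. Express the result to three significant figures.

P_hyd ≈ 321 kW

V = 4Q/(πD²) = 2.860 m/s; Re = 2.97×10^6; ε/D = 2.33×10^-4; f = 0.01446
h_f = f(L/D)V²/2g = 16.12 m
Total head H = z + h_f = 59.8 + 16.12 = 75.92 m
P_hyd = ρgQH = 720.0·9.81·0.598·75.92 = 320.7 kW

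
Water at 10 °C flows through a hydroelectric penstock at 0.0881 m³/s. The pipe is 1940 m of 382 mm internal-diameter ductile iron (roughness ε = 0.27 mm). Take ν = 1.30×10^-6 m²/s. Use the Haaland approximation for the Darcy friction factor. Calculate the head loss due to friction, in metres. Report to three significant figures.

h_f ≈ 2.98 m

V = 4Q/(πD²) = 4·0.0881/(π·0.382²) = 0.7687 m/s
Re = VD/ν = 0.7687·0.382/1.30×10^-6 = 2.26×10^5 → turbulent
ε/D = 0.27/382 = 7.07×10^-4
Haaland: f = 0.01950
h_f = f(L/D)V²/(2g) = 0.01950·(1940/0.382)·0.7687²/(2·9.81) = 2.982 m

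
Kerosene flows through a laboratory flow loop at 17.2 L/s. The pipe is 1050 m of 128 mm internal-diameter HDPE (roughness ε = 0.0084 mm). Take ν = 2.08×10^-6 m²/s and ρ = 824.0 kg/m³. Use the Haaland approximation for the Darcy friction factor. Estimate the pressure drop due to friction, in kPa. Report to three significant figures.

Δp ≈ 114 kPa

V = 4Q/(πD²) = 4·0.0172/(π·0.128²) = 1.337 m/s
Re = VD/ν = 1.337·0.128/2.08×10^-6 = 8.23×10^4 → turbulent
ε/D = 0.0084/128 = 6.56×10^-5
Haaland: f = 0.01882
h_f = f(L/D)V²/(2g) = 0.01882·(1050/0.128)·1.337²/(2·9.81) = 14.06 m
Δp = ρg·h_f = 824.0·9.81·14.06 = 113.6 kPa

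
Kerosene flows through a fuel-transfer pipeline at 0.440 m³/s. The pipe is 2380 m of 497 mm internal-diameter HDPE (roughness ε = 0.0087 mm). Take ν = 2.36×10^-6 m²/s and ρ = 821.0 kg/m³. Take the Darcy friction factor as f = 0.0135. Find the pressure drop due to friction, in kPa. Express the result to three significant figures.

Δp ≈ 137 kPa

V = 4Q/(πD²) = 4·0.440/(π·0.497²) = 2.268 m/s
h_f = f(L/D)V²/(2g) = 0.01350·(2380/0.497)·2.268²/(2·9.81) = 16.95 m
Δp = ρg·h_f = 821.0·9.81·16.95 = 136.5 kPa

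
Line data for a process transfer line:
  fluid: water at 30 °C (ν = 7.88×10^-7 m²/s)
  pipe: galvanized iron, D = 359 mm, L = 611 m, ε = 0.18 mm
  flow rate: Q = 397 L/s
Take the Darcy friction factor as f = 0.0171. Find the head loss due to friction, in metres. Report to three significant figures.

V = 4Q/(πD²) = 4·0.397/(π·0.359²) = 3.922 m/s
h_f = f(L/D)V²/(2g) = 0.01710·(611/0.359)·3.922²/(2·9.81) = 22.82 m

h_f ≈ 22.8 m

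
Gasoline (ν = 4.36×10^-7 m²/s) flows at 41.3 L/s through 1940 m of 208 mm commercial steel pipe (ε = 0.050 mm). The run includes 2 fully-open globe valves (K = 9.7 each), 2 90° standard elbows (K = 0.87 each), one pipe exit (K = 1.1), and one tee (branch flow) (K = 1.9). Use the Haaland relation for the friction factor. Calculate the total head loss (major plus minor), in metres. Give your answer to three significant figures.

V = 4Q/(πD²) = 1.215 m/s; V²/2g = 0.07530 m
Re = 5.80×10^5, ε/D = 2.40×10^-4 → f = 0.01549 (Haaland)
Major: h_f = f(L/D)·V²/2g = 0.01549·9327·0.07530 = 10.88 m
Minor: ΣK = 24.1; h_m = ΣK·V²/2g = 1.818 m
Total H_L = 10.88 + 1.818 = 12.70 m

H_L ≈ 12.7 m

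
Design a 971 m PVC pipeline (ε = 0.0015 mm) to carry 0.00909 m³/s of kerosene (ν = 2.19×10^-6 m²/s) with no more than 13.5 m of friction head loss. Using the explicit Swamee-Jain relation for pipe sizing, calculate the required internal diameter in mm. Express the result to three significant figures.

D ≈ 101 mm

Swamee-Jain (Type III): D = 0.66·[ε^1.25·(LQ²/(gh_f))^4.75 + ν·Q^9.4·(L/(gh_f))^5.2]^0.04
LQ²/(gh_f) = 6.058×10^-4; L/(gh_f) = 7.332
Term 1 = ε^1.25·(…)^4.75 = 2.73×10^-23; Term 2 = ν·Q^9.4·(…)^5.2 = 4.47×10^-21
D = 0.66·(2.73×10^-23 + 4.47×10^-21)^0.04 = 0.1013 m = 101 mm
Check: V = 1.13 m/s, Re = 5.22×10^4, f = 0.02063, h_f = 12.8 m ≈ 13.5 m ✓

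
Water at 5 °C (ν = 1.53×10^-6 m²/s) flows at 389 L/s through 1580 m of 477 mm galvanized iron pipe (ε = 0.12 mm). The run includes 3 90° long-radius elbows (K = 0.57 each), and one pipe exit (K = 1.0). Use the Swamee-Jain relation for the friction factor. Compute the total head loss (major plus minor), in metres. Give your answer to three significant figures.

V = 4Q/(πD²) = 2.177 m/s; V²/2g = 0.2415 m
Re = 6.79×10^5, ε/D = 2.52×10^-4 → f = 0.01564 (Swamee-Jain)
Major: h_f = f(L/D)·V²/2g = 0.01564·3312·0.2415 = 12.51 m
Minor: ΣK = 2.71; h_m = ΣK·V²/2g = 0.6545 m
Total H_L = 12.51 + 0.6545 = 13.16 m

H_L ≈ 13.2 m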